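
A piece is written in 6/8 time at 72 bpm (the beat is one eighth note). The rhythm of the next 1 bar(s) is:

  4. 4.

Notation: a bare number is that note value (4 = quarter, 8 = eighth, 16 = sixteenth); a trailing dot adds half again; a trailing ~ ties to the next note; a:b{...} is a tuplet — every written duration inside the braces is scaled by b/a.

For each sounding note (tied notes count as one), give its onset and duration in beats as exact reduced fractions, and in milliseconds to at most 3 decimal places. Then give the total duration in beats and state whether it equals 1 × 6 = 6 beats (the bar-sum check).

1) 0.0ms=0b +2500.0ms=3b
2) 2500.0ms=3b +2500.0ms=3b
Σ=6b of 6 (72bpm 6/8) — PASS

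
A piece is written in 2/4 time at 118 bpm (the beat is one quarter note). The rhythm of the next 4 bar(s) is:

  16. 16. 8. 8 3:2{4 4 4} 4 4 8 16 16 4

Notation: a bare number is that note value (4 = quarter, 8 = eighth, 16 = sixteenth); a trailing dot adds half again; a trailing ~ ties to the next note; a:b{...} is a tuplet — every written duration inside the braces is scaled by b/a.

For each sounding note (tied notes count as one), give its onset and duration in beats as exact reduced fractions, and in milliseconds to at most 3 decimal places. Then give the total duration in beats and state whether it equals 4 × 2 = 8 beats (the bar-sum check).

1) 0.0ms=0b +190.678ms=3/8b
2) 190.678ms=3/8b +190.678ms=3/8b
3) 381.356ms=3/4b +381.356ms=3/4b
4) 762.712ms=3/2b +254.237ms=1/2b
5) 1016.949ms=2b +338.983ms=2/3b
6) 1355.932ms=8/3b +338.983ms=2/3b
7) 1694.915ms=10/3b +338.983ms=2/3b
8) 2033.898ms=4b +508.475ms=1b
9) 2542.373ms=5b +508.475ms=1b
10) 3050.847ms=6b +254.237ms=1/2b
11) 3305.085ms=13/2b +127.119ms=1/4b
12) 3432.203ms=27/4b +127.119ms=1/4b
13) 3559.322ms=7b +508.475ms=1b
Σ=8b of 8 (118bpm 2/4) — PASS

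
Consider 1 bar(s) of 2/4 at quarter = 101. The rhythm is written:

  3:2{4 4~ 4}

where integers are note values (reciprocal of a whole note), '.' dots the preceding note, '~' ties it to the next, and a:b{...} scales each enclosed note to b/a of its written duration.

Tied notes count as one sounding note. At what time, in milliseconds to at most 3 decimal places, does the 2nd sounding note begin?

1. 0.0ms @ 0 + 396.04ms (2/3)
2. 396.04ms @ 2/3 + 792.079ms (4/3)

note 2 onset = 2/3b = 396.04ms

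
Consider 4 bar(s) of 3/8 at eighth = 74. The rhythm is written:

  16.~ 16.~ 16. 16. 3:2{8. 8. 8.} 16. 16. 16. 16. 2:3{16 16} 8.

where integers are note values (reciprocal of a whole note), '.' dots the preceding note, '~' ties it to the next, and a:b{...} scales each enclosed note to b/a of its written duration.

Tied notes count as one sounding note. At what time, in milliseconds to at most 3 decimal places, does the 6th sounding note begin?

note 6 onset = 6b = 4864.865ms

1. 0.0ms @ 0 + 1824.324ms (9/4)
2. 1824.324ms @ 9/4 + 608.108ms (3/4)
3. 2432.432ms @ 3 + 810.811ms (1)
4. 3243.243ms @ 4 + 810.811ms (1)
5. 4054.054ms @ 5 + 810.811ms (1)
6. 4864.865ms @ 6 + 608.108ms (3/4)
7. 5472.973ms @ 27/4 + 608.108ms (3/4)
8. 6081.081ms @ 15/2 + 608.108ms (3/4)
9. 6689.189ms @ 33/4 + 608.108ms (3/4)
10. 7297.297ms @ 9 + 608.108ms (3/4)
11. 7905.405ms @ 39/4 + 608.108ms (3/4)
12. 8513.514ms @ 21/2 + 1216.216ms (3/2)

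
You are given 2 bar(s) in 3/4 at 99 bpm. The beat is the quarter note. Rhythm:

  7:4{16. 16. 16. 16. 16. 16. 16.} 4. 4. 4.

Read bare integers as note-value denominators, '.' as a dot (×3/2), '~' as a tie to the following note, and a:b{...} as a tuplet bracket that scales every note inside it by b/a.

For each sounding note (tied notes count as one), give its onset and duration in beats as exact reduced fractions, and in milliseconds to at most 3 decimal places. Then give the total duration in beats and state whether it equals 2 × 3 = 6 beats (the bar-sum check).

1) 0.0ms=0b +129.87ms=3/14b
2) 129.87ms=3/14b +129.87ms=3/14b
3) 259.74ms=3/7b +129.87ms=3/14b
4) 389.61ms=9/14b +129.87ms=3/14b
5) 519.481ms=6/7b +129.87ms=3/14b
6) 649.351ms=15/14b +129.87ms=3/14b
7) 779.221ms=9/7b +129.87ms=3/14b
8) 909.091ms=3/2b +909.091ms=3/2b
9) 1818.182ms=3b +909.091ms=3/2b
10) 2727.273ms=9/2b +909.091ms=3/2b
Σ=6b of 6 (99bpm 3/4) — PASS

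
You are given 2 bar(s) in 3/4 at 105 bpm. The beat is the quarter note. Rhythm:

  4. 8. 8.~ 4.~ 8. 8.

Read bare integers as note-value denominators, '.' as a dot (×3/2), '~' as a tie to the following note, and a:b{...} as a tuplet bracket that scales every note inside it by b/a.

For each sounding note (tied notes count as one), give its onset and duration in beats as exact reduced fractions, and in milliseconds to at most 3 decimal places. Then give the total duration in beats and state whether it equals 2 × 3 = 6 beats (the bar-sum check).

1) 0.0ms=0b +857.143ms=3/2b
2) 857.143ms=3/2b +428.571ms=3/4b
3) 1285.714ms=9/4b +1714.286ms=3b
4) 3000.0ms=21/4b +428.571ms=3/4b
Σ=6b of 6 (105bpm 3/4) — PASS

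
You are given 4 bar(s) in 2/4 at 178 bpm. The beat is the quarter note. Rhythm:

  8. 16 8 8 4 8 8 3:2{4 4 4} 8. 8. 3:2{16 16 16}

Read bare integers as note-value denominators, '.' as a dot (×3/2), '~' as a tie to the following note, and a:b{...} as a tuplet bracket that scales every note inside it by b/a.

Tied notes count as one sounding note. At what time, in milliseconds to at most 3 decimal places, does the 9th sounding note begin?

note 9 onset = 14/3b = 1573.034ms

1. 0.0ms @ 0 + 252.809ms (3/4)
2. 252.809ms @ 3/4 + 84.27ms (1/4)
3. 337.079ms @ 1 + 168.539ms (1/2)
4. 505.618ms @ 3/2 + 168.539ms (1/2)
5. 674.157ms @ 2 + 337.079ms (1)
6. 1011.236ms @ 3 + 168.539ms (1/2)
7. 1179.775ms @ 7/2 + 168.539ms (1/2)
8. 1348.315ms @ 4 + 224.719ms (2/3)
9. 1573.034ms @ 14/3 + 224.719ms (2/3)
10. 1797.753ms @ 16/3 + 224.719ms (2/3)
11. 2022.472ms @ 6 + 252.809ms (3/4)
12. 2275.281ms @ 27/4 + 252.809ms (3/4)
13. 2528.09ms @ 15/2 + 56.18ms (1/6)
14. 2584.27ms @ 23/3 + 56.18ms (1/6)
15. 2640.449ms @ 47/6 + 56.18ms (1/6)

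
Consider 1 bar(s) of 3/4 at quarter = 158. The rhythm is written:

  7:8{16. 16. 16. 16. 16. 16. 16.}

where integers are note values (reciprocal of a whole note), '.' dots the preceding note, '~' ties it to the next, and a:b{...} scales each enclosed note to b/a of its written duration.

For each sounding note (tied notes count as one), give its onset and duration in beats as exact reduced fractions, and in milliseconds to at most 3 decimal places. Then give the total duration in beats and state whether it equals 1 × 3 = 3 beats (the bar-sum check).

1) 0.0ms=0b +162.749ms=3/7b
2) 162.749ms=3/7b +162.749ms=3/7b
3) 325.497ms=6/7b +162.749ms=3/7b
4) 488.246ms=9/7b +162.749ms=3/7b
5) 650.995ms=12/7b +162.749ms=3/7b
6) 813.743ms=15/7b +162.749ms=3/7b
7) 976.492ms=18/7b +162.749ms=3/7b
Σ=3b of 3 (158bpm 3/4) — PASS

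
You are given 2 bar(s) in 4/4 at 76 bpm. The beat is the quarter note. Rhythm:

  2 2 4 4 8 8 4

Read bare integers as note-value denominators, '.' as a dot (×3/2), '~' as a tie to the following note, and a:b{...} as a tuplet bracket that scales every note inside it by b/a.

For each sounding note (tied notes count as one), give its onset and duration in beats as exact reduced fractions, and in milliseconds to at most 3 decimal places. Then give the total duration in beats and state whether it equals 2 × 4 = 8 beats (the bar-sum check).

1) 0.0ms=0b +1578.947ms=2b
2) 1578.947ms=2b +1578.947ms=2b
3) 3157.895ms=4b +789.474ms=1b
4) 3947.368ms=5b +789.474ms=1b
5) 4736.842ms=6b +394.737ms=1/2b
6) 5131.579ms=13/2b +394.737ms=1/2b
7) 5526.316ms=7b +789.474ms=1b
Σ=8b of 8 (76bpm 4/4) — PASS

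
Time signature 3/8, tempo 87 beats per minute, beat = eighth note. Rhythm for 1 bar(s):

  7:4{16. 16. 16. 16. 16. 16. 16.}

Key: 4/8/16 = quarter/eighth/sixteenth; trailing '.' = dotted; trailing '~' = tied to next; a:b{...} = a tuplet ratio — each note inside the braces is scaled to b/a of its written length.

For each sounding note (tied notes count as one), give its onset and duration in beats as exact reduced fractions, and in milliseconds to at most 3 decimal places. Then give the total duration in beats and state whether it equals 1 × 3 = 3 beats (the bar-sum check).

1) 0.0ms=0b +295.567ms=3/7b
2) 295.567ms=3/7b +295.567ms=3/7b
3) 591.133ms=6/7b +295.567ms=3/7b
4) 886.7ms=9/7b +295.567ms=3/7b
5) 1182.266ms=12/7b +295.567ms=3/7b
6) 1477.833ms=15/7b +295.567ms=3/7b
7) 1773.399ms=18/7b +295.567ms=3/7b
Σ=3b of 3 (87bpm 3/8) — PASS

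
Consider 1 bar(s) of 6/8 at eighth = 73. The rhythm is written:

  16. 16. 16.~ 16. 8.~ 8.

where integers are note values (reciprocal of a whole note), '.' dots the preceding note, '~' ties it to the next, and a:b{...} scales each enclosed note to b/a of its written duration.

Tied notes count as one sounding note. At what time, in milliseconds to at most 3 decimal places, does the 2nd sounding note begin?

note 2 onset = 3/4b = 616.438ms

1. 0.0ms @ 0 + 616.438ms (3/4)
2. 616.438ms @ 3/4 + 616.438ms (3/4)
3. 1232.877ms @ 3/2 + 1232.877ms (3/2)
4. 2465.753ms @ 3 + 2465.753ms (3)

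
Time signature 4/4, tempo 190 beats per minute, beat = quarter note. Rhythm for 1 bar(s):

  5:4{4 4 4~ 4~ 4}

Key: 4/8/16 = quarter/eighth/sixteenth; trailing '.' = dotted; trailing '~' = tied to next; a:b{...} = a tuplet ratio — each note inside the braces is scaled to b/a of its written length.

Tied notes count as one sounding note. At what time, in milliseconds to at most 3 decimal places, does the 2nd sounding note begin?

1. 0.0ms @ 0 + 252.632ms (4/5)
2. 252.632ms @ 4/5 + 252.632ms (4/5)
3. 505.263ms @ 8/5 + 757.895ms (12/5)

note 2 onset = 4/5b = 252.632ms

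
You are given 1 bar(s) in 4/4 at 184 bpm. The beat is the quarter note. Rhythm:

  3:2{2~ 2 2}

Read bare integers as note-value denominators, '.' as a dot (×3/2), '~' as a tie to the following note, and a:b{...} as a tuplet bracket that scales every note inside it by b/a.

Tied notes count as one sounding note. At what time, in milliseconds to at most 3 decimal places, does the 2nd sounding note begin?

1. 0.0ms @ 0 + 869.565ms (8/3)
2. 869.565ms @ 8/3 + 434.783ms (4/3)

note 2 onset = 8/3b = 869.565ms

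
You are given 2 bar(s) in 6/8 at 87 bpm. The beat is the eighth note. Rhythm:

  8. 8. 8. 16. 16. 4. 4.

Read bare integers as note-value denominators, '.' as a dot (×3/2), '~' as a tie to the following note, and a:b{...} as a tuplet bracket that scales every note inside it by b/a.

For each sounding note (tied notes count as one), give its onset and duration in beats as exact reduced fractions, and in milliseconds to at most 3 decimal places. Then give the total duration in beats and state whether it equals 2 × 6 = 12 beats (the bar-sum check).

1) 0.0ms=0b +1034.483ms=3/2b
2) 1034.483ms=3/2b +1034.483ms=3/2b
3) 2068.966ms=3b +1034.483ms=3/2b
4) 3103.448ms=9/2b +517.241ms=3/4b
5) 3620.69ms=21/4b +517.241ms=3/4b
6) 4137.931ms=6b +2068.966ms=3b
7) 6206.897ms=9b +2068.966ms=3b
Σ=12b of 12 (87bpm 6/8) — PASS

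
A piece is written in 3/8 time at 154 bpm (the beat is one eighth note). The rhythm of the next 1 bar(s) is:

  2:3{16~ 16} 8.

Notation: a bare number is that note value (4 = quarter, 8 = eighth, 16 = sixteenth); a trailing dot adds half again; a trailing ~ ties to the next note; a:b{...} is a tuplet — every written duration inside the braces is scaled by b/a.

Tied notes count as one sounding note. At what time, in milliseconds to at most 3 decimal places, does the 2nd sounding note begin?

note 2 onset = 3/2b = 584.416ms

1. 0.0ms @ 0 + 584.416ms (3/2)
2. 584.416ms @ 3/2 + 584.416ms (3/2)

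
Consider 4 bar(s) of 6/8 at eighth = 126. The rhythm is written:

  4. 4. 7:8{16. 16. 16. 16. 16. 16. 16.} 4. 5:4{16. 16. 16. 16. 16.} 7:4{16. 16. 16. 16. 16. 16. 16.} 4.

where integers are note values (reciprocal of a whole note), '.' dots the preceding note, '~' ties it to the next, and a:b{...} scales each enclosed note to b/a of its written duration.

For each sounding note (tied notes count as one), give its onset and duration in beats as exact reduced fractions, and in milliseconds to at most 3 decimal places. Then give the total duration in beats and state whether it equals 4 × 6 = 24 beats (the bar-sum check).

1) 0.0ms=0b +1428.571ms=3b
2) 1428.571ms=3b +1428.571ms=3b
3) 2857.143ms=6b +408.163ms=6/7b
4) 3265.306ms=48/7b +408.163ms=6/7b
5) 3673.469ms=54/7b +408.163ms=6/7b
6) 4081.633ms=60/7b +408.163ms=6/7b
7) 4489.796ms=66/7b +408.163ms=6/7b
8) 4897.959ms=72/7b +408.163ms=6/7b
9) 5306.122ms=78/7b +408.163ms=6/7b
10) 5714.286ms=12b +1428.571ms=3b
11) 7142.857ms=15b +285.714ms=3/5b
12) 7428.571ms=78/5b +285.714ms=3/5b
13) 7714.286ms=81/5b +285.714ms=3/5b
14) 8000.0ms=84/5b +285.714ms=3/5b
15) 8285.714ms=87/5b +285.714ms=3/5b
16) 8571.429ms=18b +204.082ms=3/7b
17) 8775.51ms=129/7b +204.082ms=3/7b
18) 8979.592ms=132/7b +204.082ms=3/7b
19) 9183.673ms=135/7b +204.082ms=3/7b
20) 9387.755ms=138/7b +204.082ms=3/7b
21) 9591.837ms=141/7b +204.082ms=3/7b
22) 9795.918ms=144/7b +204.082ms=3/7b
23) 10000.0ms=21b +1428.571ms=3b
Σ=24b of 24 (126bpm 6/8) — PASS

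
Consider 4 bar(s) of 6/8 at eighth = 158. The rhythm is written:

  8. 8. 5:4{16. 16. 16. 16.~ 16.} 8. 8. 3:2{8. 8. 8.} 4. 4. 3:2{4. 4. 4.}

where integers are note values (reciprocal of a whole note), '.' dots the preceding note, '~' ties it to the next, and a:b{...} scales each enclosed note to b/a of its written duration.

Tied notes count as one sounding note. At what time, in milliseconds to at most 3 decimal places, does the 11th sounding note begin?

note 11 onset = 11b = 4177.215ms

1. 0.0ms @ 0 + 569.62ms (3/2)
2. 569.62ms @ 3/2 + 569.62ms (3/2)
3. 1139.241ms @ 3 + 227.848ms (3/5)
4. 1367.089ms @ 18/5 + 227.848ms (3/5)
5. 1594.937ms @ 21/5 + 227.848ms (3/5)
6. 1822.785ms @ 24/5 + 455.696ms (6/5)
7. 2278.481ms @ 6 + 569.62ms (3/2)
8. 2848.101ms @ 15/2 + 569.62ms (3/2)
9. 3417.722ms @ 9 + 379.747ms (1)
10. 3797.468ms @ 10 + 379.747ms (1)
11. 4177.215ms @ 11 + 379.747ms (1)
12. 4556.962ms @ 12 + 1139.241ms (3)
13. 5696.203ms @ 15 + 1139.241ms (3)
14. 6835.443ms @ 18 + 759.494ms (2)
15. 7594.937ms @ 20 + 759.494ms (2)
16. 8354.43ms @ 22 + 759.494ms (2)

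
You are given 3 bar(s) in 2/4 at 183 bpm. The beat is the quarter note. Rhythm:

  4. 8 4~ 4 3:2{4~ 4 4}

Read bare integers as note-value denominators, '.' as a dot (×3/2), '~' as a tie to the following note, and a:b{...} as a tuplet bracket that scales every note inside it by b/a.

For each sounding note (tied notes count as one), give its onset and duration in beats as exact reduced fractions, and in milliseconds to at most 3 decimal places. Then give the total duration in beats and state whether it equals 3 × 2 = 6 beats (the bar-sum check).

1) 0.0ms=0b +491.803ms=3/2b
2) 491.803ms=3/2b +163.934ms=1/2b
3) 655.738ms=2b +655.738ms=2b
4) 1311.475ms=4b +437.158ms=4/3b
5) 1748.634ms=16/3b +218.579ms=2/3b
Σ=6b of 6 (183bpm 2/4) — PASS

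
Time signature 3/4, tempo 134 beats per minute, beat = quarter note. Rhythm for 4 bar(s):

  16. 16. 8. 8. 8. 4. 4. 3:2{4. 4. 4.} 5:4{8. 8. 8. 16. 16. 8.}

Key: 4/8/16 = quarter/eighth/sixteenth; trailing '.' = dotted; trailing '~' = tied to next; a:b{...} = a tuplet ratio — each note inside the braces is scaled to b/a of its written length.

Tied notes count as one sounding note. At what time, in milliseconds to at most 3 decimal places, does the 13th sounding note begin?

1. 0.0ms @ 0 + 167.91ms (3/8)
2. 167.91ms @ 3/8 + 167.91ms (3/8)
3. 335.821ms @ 3/4 + 335.821ms (3/4)
4. 671.642ms @ 3/2 + 335.821ms (3/4)
5. 1007.463ms @ 9/4 + 335.821ms (3/4)
6. 1343.284ms @ 3 + 671.642ms (3/2)
7. 2014.925ms @ 9/2 + 671.642ms (3/2)
8. 2686.567ms @ 6 + 447.761ms (1)
9. 3134.328ms @ 7 + 447.761ms (1)
10. 3582.09ms @ 8 + 447.761ms (1)
11. 4029.851ms @ 9 + 268.657ms (3/5)
12. 4298.507ms @ 48/5 + 268.657ms (3/5)
13. 4567.164ms @ 51/5 + 268.657ms (3/5)
14. 4835.821ms @ 54/5 + 134.328ms (3/10)
15. 4970.149ms @ 111/10 + 134.328ms (3/10)
16. 5104.478ms @ 57/5 + 268.657ms (3/5)

note 13 onset = 51/5b = 4567.164ms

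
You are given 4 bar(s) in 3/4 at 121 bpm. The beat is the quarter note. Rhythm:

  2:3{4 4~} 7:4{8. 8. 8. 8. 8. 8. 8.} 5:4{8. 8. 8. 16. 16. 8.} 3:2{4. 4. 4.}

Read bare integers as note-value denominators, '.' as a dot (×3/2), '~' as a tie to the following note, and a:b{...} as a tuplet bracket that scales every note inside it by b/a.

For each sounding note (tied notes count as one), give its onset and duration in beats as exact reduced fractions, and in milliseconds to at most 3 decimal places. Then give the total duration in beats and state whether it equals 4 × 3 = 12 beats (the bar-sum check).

1) 0.0ms=0b +743.802ms=3/2b
2) 743.802ms=3/2b +956.316ms=27/14b
3) 1700.118ms=24/7b +212.515ms=3/7b
4) 1912.633ms=27/7b +212.515ms=3/7b
5) 2125.148ms=30/7b +212.515ms=3/7b
6) 2337.662ms=33/7b +212.515ms=3/7b
7) 2550.177ms=36/7b +212.515ms=3/7b
8) 2762.692ms=39/7b +212.515ms=3/7b
9) 2975.207ms=6b +297.521ms=3/5b
10) 3272.727ms=33/5b +297.521ms=3/5b
11) 3570.248ms=36/5b +297.521ms=3/5b
12) 3867.769ms=39/5b +148.76ms=3/10b
13) 4016.529ms=81/10b +148.76ms=3/10b
14) 4165.289ms=42/5b +297.521ms=3/5b
15) 4462.81ms=9b +495.868ms=1b
16) 4958.678ms=10b +495.868ms=1b
17) 5454.545ms=11b +495.868ms=1b
Σ=12b of 12 (121bpm 3/4) — PASS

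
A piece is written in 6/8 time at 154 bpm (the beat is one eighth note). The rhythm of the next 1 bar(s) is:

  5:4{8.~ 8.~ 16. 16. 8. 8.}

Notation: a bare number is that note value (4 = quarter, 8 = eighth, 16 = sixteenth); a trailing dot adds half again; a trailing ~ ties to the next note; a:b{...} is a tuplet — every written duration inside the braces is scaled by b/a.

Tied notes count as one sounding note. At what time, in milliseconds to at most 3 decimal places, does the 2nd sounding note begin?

1. 0.0ms @ 0 + 1168.831ms (3)
2. 1168.831ms @ 3 + 233.766ms (3/5)
3. 1402.597ms @ 18/5 + 467.532ms (6/5)
4. 1870.13ms @ 24/5 + 467.532ms (6/5)

note 2 onset = 3b = 1168.831ms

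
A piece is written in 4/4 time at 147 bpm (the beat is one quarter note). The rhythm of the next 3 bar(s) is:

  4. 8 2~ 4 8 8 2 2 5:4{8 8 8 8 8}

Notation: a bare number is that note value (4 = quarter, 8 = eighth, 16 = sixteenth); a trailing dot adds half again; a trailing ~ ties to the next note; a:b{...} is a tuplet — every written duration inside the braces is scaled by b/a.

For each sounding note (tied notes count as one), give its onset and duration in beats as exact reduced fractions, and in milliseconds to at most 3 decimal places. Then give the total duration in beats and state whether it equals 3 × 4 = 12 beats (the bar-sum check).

1) 0.0ms=0b +612.245ms=3/2b
2) 612.245ms=3/2b +204.082ms=1/2b
3) 816.327ms=2b +1224.49ms=3b
4) 2040.816ms=5b +204.082ms=1/2b
5) 2244.898ms=11/2b +204.082ms=1/2b
6) 2448.98ms=6b +816.327ms=2b
7) 3265.306ms=8b +816.327ms=2b
8) 4081.633ms=10b +163.265ms=2/5b
9) 4244.898ms=52/5b +163.265ms=2/5b
10) 4408.163ms=54/5b +163.265ms=2/5b
11) 4571.429ms=56/5b +163.265ms=2/5b
12) 4734.694ms=58/5b +163.265ms=2/5b
Σ=12b of 12 (147bpm 4/4) — PASS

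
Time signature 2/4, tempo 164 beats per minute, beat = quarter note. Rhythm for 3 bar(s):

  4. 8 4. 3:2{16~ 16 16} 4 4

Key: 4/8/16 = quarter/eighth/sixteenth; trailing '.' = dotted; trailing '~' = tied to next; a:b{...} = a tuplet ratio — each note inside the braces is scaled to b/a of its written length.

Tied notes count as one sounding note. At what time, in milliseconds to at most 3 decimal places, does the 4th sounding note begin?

note 4 onset = 7/2b = 1280.488ms

1. 0.0ms @ 0 + 548.78ms (3/2)
2. 548.78ms @ 3/2 + 182.927ms (1/2)
3. 731.707ms @ 2 + 548.78ms (3/2)
4. 1280.488ms @ 7/2 + 121.951ms (1/3)
5. 1402.439ms @ 23/6 + 60.976ms (1/6)
6. 1463.415ms @ 4 + 365.854ms (1)
7. 1829.268ms @ 5 + 365.854ms (1)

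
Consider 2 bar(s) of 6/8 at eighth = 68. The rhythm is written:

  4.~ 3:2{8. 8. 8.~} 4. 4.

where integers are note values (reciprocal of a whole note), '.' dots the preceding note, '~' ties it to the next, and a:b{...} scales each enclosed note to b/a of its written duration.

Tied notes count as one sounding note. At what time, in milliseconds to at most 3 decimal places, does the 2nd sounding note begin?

1. 0.0ms @ 0 + 3529.412ms (4)
2. 3529.412ms @ 4 + 882.353ms (1)
3. 4411.765ms @ 5 + 3529.412ms (4)
4. 7941.176ms @ 9 + 2647.059ms (3)

note 2 onset = 4b = 3529.412ms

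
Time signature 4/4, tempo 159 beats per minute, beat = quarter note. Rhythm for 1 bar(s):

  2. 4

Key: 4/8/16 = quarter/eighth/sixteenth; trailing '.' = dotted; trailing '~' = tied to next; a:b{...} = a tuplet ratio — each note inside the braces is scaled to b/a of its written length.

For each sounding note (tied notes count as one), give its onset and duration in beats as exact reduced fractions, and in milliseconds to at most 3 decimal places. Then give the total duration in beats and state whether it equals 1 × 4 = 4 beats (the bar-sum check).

1) 0.0ms=0b +1132.075ms=3b
2) 1132.075ms=3b +377.358ms=1b
Σ=4b of 4 (159bpm 4/4) — PASS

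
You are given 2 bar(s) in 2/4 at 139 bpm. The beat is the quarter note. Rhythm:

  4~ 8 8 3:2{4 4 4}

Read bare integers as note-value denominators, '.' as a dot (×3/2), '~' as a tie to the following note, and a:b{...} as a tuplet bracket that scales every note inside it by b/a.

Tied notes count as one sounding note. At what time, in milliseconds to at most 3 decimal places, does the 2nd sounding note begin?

note 2 onset = 3/2b = 647.482ms

1. 0.0ms @ 0 + 647.482ms (3/2)
2. 647.482ms @ 3/2 + 215.827ms (1/2)
3. 863.309ms @ 2 + 287.77ms (2/3)
4. 1151.079ms @ 8/3 + 287.77ms (2/3)
5. 1438.849ms @ 10/3 + 287.77ms (2/3)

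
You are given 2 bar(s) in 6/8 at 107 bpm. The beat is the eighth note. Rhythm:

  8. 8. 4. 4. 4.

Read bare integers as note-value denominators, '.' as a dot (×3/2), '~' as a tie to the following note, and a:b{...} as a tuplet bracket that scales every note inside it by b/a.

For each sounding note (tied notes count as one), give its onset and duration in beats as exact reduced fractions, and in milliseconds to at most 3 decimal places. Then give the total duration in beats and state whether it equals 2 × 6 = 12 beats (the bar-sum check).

1) 0.0ms=0b +841.121ms=3/2b
2) 841.121ms=3/2b +841.121ms=3/2b
3) 1682.243ms=3b +1682.243ms=3b
4) 3364.486ms=6b +1682.243ms=3b
5) 5046.729ms=9b +1682.243ms=3b
Σ=12b of 12 (107bpm 6/8) — PASS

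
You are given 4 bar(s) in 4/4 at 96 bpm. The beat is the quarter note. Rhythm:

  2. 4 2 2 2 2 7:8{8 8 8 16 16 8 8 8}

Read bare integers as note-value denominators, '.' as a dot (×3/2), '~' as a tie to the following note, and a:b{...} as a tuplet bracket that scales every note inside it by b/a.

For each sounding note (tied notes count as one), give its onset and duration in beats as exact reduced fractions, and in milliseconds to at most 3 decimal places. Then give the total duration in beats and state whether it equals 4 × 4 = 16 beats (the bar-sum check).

1) 0.0ms=0b +1875.0ms=3b
2) 1875.0ms=3b +625.0ms=1b
3) 2500.0ms=4b +1250.0ms=2b
4) 3750.0ms=6b +1250.0ms=2b
5) 5000.0ms=8b +1250.0ms=2b
6) 6250.0ms=10b +1250.0ms=2b
7) 7500.0ms=12b +357.143ms=4/7b
8) 7857.143ms=88/7b +357.143ms=4/7b
9) 8214.286ms=92/7b +357.143ms=4/7b
10) 8571.429ms=96/7b +178.571ms=2/7b
11) 8750.0ms=14b +178.571ms=2/7b
12) 8928.571ms=100/7b +357.143ms=4/7b
13) 9285.714ms=104/7b +357.143ms=4/7b
14) 9642.857ms=108/7b +357.143ms=4/7b
Σ=16b of 16 (96bpm 4/4) — PASS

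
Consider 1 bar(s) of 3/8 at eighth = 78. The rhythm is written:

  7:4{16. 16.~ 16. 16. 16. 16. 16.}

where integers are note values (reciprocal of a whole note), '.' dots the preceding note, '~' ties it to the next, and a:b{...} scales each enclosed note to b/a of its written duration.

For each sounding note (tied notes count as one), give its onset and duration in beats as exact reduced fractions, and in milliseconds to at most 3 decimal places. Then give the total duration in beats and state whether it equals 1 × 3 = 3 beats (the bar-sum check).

1) 0.0ms=0b +329.67ms=3/7b
2) 329.67ms=3/7b +659.341ms=6/7b
3) 989.011ms=9/7b +329.67ms=3/7b
4) 1318.681ms=12/7b +329.67ms=3/7b
5) 1648.352ms=15/7b +329.67ms=3/7b
6) 1978.022ms=18/7b +329.67ms=3/7b
Σ=3b of 3 (78bpm 3/8) — PASS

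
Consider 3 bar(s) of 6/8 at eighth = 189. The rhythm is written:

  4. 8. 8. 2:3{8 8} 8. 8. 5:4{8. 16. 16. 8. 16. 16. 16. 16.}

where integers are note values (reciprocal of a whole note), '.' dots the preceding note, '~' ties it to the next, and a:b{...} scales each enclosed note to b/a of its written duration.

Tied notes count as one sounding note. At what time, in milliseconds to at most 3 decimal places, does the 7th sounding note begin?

note 7 onset = 21/2b = 3333.333ms

1. 0.0ms @ 0 + 952.381ms (3)
2. 952.381ms @ 3 + 476.19ms (3/2)
3. 1428.571ms @ 9/2 + 476.19ms (3/2)
4. 1904.762ms @ 6 + 476.19ms (3/2)
5. 2380.952ms @ 15/2 + 476.19ms (3/2)
6. 2857.143ms @ 9 + 476.19ms (3/2)
7. 3333.333ms @ 21/2 + 476.19ms (3/2)
8. 3809.524ms @ 12 + 380.952ms (6/5)
9. 4190.476ms @ 66/5 + 190.476ms (3/5)
10. 4380.952ms @ 69/5 + 190.476ms (3/5)
11. 4571.429ms @ 72/5 + 380.952ms (6/5)
12. 4952.381ms @ 78/5 + 190.476ms (3/5)
13. 5142.857ms @ 81/5 + 190.476ms (3/5)
14. 5333.333ms @ 84/5 + 190.476ms (3/5)
15. 5523.81ms @ 87/5 + 190.476ms (3/5)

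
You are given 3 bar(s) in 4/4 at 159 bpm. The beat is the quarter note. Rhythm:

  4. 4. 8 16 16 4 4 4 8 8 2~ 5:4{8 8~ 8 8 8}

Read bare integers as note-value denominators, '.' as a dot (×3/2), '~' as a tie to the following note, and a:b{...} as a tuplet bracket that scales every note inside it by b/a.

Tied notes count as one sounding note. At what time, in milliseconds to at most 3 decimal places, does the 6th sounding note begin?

1. 0.0ms @ 0 + 566.038ms (3/2)
2. 566.038ms @ 3/2 + 566.038ms (3/2)
3. 1132.075ms @ 3 + 188.679ms (1/2)
4. 1320.755ms @ 7/2 + 94.34ms (1/4)
5. 1415.094ms @ 15/4 + 94.34ms (1/4)
6. 1509.434ms @ 4 + 377.358ms (1)
7. 1886.792ms @ 5 + 377.358ms (1)
8. 2264.151ms @ 6 + 377.358ms (1)
9. 2641.509ms @ 7 + 188.679ms (1/2)
10. 2830.189ms @ 15/2 + 188.679ms (1/2)
11. 3018.868ms @ 8 + 905.66ms (12/5)
12. 3924.528ms @ 52/5 + 301.887ms (4/5)
13. 4226.415ms @ 56/5 + 150.943ms (2/5)
14. 4377.358ms @ 58/5 + 150.943ms (2/5)

note 6 onset = 4b = 1509.434ms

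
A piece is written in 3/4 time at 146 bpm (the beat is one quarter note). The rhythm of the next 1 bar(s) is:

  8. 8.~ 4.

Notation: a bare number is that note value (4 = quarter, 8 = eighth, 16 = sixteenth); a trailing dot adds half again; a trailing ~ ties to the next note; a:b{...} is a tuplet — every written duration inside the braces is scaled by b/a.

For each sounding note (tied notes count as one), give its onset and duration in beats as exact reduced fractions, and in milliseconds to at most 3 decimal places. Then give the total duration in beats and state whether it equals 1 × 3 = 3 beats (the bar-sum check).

1) 0.0ms=0b +308.219ms=3/4b
2) 308.219ms=3/4b +924.658ms=9/4b
Σ=3b of 3 (146bpm 3/4) — PASS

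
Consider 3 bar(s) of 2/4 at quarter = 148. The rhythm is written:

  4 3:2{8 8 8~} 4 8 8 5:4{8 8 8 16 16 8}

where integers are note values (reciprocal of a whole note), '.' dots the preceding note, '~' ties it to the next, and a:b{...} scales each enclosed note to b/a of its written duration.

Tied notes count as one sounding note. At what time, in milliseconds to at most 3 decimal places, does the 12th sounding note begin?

note 12 onset = 28/5b = 2270.27ms

1. 0.0ms @ 0 + 405.405ms (1)
2. 405.405ms @ 1 + 135.135ms (1/3)
3. 540.541ms @ 4/3 + 135.135ms (1/3)
4. 675.676ms @ 5/3 + 540.541ms (4/3)
5. 1216.216ms @ 3 + 202.703ms (1/2)
6. 1418.919ms @ 7/2 + 202.703ms (1/2)
7. 1621.622ms @ 4 + 162.162ms (2/5)
8. 1783.784ms @ 22/5 + 162.162ms (2/5)
9. 1945.946ms @ 24/5 + 162.162ms (2/5)
10. 2108.108ms @ 26/5 + 81.081ms (1/5)
11. 2189.189ms @ 27/5 + 81.081ms (1/5)
12. 2270.27ms @ 28/5 + 162.162ms (2/5)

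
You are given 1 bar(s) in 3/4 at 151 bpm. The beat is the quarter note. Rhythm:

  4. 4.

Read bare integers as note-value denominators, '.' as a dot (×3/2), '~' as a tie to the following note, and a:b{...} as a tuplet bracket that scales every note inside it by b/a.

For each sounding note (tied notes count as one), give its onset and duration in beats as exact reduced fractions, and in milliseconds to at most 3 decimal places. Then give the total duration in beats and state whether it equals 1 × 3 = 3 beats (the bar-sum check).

1) 0.0ms=0b +596.026ms=3/2b
2) 596.026ms=3/2b +596.026ms=3/2b
Σ=3b of 3 (151bpm 3/4) — PASS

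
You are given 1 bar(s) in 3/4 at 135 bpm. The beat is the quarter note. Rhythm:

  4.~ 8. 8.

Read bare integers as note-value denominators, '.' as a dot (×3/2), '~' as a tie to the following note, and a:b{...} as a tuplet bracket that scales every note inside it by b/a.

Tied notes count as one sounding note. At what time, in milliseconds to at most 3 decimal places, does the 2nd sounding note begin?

note 2 onset = 9/4b = 1000.0ms

1. 0.0ms @ 0 + 1000.0ms (9/4)
2. 1000.0ms @ 9/4 + 333.333ms (3/4)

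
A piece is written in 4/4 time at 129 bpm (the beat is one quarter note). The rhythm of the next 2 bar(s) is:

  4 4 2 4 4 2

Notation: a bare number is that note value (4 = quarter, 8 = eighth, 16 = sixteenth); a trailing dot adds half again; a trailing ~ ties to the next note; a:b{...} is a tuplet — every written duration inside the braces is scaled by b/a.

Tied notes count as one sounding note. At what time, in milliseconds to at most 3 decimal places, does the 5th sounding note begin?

note 5 onset = 5b = 2325.581ms

1. 0.0ms @ 0 + 465.116ms (1)
2. 465.116ms @ 1 + 465.116ms (1)
3. 930.233ms @ 2 + 930.233ms (2)
4. 1860.465ms @ 4 + 465.116ms (1)
5. 2325.581ms @ 5 + 465.116ms (1)
6. 2790.698ms @ 6 + 930.233ms (2)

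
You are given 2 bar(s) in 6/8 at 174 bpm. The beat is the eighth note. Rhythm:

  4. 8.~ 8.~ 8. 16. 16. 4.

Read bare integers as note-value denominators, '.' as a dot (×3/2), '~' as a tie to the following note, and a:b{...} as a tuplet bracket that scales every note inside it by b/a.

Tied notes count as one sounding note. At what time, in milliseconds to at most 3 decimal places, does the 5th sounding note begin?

note 5 onset = 9b = 3103.448ms

1. 0.0ms @ 0 + 1034.483ms (3)
2. 1034.483ms @ 3 + 1551.724ms (9/2)
3. 2586.207ms @ 15/2 + 258.621ms (3/4)
4. 2844.828ms @ 33/4 + 258.621ms (3/4)
5. 3103.448ms @ 9 + 1034.483ms (3)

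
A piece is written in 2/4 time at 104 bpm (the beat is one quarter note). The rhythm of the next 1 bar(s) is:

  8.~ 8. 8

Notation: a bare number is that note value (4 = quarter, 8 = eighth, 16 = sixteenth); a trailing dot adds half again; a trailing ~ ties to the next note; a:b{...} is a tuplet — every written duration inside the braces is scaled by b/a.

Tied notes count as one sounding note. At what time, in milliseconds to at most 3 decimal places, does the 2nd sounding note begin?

note 2 onset = 3/2b = 865.385ms

1. 0.0ms @ 0 + 865.385ms (3/2)
2. 865.385ms @ 3/2 + 288.462ms (1/2)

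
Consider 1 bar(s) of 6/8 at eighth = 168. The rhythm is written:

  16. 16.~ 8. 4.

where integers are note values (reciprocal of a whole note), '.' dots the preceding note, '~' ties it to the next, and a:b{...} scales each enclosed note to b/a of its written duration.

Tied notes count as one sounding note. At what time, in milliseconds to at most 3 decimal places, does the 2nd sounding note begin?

1. 0.0ms @ 0 + 267.857ms (3/4)
2. 267.857ms @ 3/4 + 803.571ms (9/4)
3. 1071.429ms @ 3 + 1071.429ms (3)

note 2 onset = 3/4b = 267.857ms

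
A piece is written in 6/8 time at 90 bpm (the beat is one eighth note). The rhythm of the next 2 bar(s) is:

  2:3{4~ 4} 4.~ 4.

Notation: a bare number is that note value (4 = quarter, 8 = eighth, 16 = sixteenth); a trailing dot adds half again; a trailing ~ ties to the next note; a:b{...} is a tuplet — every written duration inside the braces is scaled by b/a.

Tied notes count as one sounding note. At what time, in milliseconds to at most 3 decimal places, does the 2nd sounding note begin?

note 2 onset = 6b = 4000.0ms

1. 0.0ms @ 0 + 4000.0ms (6)
2. 4000.0ms @ 6 + 4000.0ms (6)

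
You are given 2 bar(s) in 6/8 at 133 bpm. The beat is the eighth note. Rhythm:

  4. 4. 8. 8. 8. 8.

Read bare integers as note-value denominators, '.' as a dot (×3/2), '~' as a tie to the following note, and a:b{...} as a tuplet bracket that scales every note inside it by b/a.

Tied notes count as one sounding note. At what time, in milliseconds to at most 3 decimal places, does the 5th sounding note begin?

1. 0.0ms @ 0 + 1353.383ms (3)
2. 1353.383ms @ 3 + 1353.383ms (3)
3. 2706.767ms @ 6 + 676.692ms (3/2)
4. 3383.459ms @ 15/2 + 676.692ms (3/2)
5. 4060.15ms @ 9 + 676.692ms (3/2)
6. 4736.842ms @ 21/2 + 676.692ms (3/2)

note 5 onset = 9b = 4060.15ms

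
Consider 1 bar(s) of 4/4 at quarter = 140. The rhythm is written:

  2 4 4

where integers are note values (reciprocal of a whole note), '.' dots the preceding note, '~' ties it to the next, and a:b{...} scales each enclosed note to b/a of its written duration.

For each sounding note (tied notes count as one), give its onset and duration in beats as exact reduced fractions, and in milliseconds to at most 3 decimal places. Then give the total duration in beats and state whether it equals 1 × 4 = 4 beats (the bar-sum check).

1) 0.0ms=0b +857.143ms=2b
2) 857.143ms=2b +428.571ms=1b
3) 1285.714ms=3b +428.571ms=1b
Σ=4b of 4 (140bpm 4/4) — PASS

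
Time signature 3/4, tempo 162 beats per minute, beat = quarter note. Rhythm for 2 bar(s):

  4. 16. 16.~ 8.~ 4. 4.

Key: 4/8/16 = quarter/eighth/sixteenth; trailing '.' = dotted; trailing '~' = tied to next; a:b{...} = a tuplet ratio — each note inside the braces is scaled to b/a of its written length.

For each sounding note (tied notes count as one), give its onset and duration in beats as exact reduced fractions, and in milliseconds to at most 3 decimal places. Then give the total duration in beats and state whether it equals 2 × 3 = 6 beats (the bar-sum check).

1) 0.0ms=0b +555.556ms=3/2b
2) 555.556ms=3/2b +138.889ms=3/8b
3) 694.444ms=15/8b +972.222ms=21/8b
4) 1666.667ms=9/2b +555.556ms=3/2b
Σ=6b of 6 (162bpm 3/4) — PASS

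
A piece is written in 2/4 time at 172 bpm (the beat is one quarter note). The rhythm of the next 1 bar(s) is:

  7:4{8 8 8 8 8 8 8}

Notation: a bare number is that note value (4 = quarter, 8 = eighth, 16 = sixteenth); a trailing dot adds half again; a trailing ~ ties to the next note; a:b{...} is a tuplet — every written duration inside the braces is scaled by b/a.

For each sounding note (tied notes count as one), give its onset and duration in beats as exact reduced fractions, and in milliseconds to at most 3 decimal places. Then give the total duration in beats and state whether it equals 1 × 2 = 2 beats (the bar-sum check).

1) 0.0ms=0b +99.668ms=2/7b
2) 99.668ms=2/7b +99.668ms=2/7b
3) 199.336ms=4/7b +99.668ms=2/7b
4) 299.003ms=6/7b +99.668ms=2/7b
5) 398.671ms=8/7b +99.668ms=2/7b
6) 498.339ms=10/7b +99.668ms=2/7b
7) 598.007ms=12/7b +99.668ms=2/7b
Σ=2b of 2 (172bpm 2/4) — PASS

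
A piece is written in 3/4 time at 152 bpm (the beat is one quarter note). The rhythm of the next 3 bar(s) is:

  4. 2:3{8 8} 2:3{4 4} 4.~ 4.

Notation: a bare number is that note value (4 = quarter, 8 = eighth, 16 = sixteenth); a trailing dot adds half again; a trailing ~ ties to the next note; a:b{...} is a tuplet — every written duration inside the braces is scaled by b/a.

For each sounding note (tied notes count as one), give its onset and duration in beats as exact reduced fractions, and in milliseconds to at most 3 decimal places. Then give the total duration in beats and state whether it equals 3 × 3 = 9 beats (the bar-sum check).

1) 0.0ms=0b +592.105ms=3/2b
2) 592.105ms=3/2b +296.053ms=3/4b
3) 888.158ms=9/4b +296.053ms=3/4b
4) 1184.211ms=3b +592.105ms=3/2b
5) 1776.316ms=9/2b +592.105ms=3/2b
6) 2368.421ms=6b +1184.211ms=3b
Σ=9b of 9 (152bpm 3/4) — PASS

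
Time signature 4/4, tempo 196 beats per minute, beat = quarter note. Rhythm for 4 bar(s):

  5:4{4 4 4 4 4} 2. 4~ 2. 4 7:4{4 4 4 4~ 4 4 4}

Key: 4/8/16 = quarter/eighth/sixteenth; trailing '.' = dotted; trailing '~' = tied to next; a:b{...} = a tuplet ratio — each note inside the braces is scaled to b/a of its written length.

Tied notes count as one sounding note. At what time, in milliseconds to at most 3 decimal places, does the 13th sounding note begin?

note 13 onset = 104/7b = 4548.105ms

1. 0.0ms @ 0 + 244.898ms (4/5)
2. 244.898ms @ 4/5 + 244.898ms (4/5)
3. 489.796ms @ 8/5 + 244.898ms (4/5)
4. 734.694ms @ 12/5 + 244.898ms (4/5)
5. 979.592ms @ 16/5 + 244.898ms (4/5)
6. 1224.49ms @ 4 + 918.367ms (3)
7. 2142.857ms @ 7 + 1224.49ms (4)
8. 3367.347ms @ 11 + 306.122ms (1)
9. 3673.469ms @ 12 + 174.927ms (4/7)
10. 3848.397ms @ 88/7 + 174.927ms (4/7)
11. 4023.324ms @ 92/7 + 174.927ms (4/7)
12. 4198.251ms @ 96/7 + 349.854ms (8/7)
13. 4548.105ms @ 104/7 + 174.927ms (4/7)
14. 4723.032ms @ 108/7 + 174.927ms (4/7)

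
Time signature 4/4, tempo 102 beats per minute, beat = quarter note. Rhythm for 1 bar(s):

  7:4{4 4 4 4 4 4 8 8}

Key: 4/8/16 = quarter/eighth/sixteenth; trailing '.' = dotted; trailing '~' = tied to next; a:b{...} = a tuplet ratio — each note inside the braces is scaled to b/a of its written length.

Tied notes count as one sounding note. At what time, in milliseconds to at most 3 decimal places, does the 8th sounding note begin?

1. 0.0ms @ 0 + 336.134ms (4/7)
2. 336.134ms @ 4/7 + 336.134ms (4/7)
3. 672.269ms @ 8/7 + 336.134ms (4/7)
4. 1008.403ms @ 12/7 + 336.134ms (4/7)
5. 1344.538ms @ 16/7 + 336.134ms (4/7)
6. 1680.672ms @ 20/7 + 336.134ms (4/7)
7. 2016.807ms @ 24/7 + 168.067ms (2/7)
8. 2184.874ms @ 26/7 + 168.067ms (2/7)

note 8 onset = 26/7b = 2184.874ms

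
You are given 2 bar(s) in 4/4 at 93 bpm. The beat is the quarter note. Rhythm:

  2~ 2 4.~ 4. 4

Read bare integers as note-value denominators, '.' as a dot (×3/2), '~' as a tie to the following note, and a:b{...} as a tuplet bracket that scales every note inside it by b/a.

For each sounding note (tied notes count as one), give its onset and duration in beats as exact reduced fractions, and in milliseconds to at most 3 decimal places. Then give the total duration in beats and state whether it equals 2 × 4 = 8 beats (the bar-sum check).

1) 0.0ms=0b +2580.645ms=4b
2) 2580.645ms=4b +1935.484ms=3b
3) 4516.129ms=7b +645.161ms=1b
Σ=8b of 8 (93bpm 4/4) — PASS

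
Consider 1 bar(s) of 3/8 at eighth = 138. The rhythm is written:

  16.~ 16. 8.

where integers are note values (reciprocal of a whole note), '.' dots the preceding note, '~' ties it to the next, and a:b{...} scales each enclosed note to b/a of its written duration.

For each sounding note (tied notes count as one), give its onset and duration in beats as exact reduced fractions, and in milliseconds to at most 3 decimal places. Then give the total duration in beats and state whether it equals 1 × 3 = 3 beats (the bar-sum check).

1) 0.0ms=0b +652.174ms=3/2b
2) 652.174ms=3/2b +652.174ms=3/2b
Σ=3b of 3 (138bpm 3/8) — PASS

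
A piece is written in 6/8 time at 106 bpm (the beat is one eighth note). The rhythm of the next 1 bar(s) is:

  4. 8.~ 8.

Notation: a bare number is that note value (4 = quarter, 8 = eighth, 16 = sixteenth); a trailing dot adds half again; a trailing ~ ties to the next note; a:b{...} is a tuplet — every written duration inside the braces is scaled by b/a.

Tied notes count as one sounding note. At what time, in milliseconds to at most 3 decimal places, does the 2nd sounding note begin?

note 2 onset = 3b = 1698.113ms

1. 0.0ms @ 0 + 1698.113ms (3)
2. 1698.113ms @ 3 + 1698.113ms (3)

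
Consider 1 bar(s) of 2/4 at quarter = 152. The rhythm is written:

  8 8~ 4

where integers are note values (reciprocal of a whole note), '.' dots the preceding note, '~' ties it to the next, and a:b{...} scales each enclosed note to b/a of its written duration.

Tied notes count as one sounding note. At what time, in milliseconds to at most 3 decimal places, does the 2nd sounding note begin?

note 2 onset = 1/2b = 197.368ms

1. 0.0ms @ 0 + 197.368ms (1/2)
2. 197.368ms @ 1/2 + 592.105ms (3/2)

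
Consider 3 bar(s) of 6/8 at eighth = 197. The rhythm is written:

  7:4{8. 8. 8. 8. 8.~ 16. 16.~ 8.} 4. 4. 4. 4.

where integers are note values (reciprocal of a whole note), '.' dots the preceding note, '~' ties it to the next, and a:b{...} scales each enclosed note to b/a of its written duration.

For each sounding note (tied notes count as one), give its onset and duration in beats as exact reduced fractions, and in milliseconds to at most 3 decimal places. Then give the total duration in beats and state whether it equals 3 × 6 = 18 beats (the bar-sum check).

1) 0.0ms=0b +261.059ms=6/7b
2) 261.059ms=6/7b +261.059ms=6/7b
3) 522.117ms=12/7b +261.059ms=6/7b
4) 783.176ms=18/7b +261.059ms=6/7b
5) 1044.235ms=24/7b +391.588ms=9/7b
6) 1435.823ms=33/7b +391.588ms=9/7b
7) 1827.411ms=6b +913.706ms=3b
8) 2741.117ms=9b +913.706ms=3b
9) 3654.822ms=12b +913.706ms=3b
10) 4568.528ms=15b +913.706ms=3b
Σ=18b of 18 (197bpm 6/8) — PASS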